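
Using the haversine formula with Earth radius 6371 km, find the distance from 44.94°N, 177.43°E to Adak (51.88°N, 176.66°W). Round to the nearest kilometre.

Δλ = -176.66 − 177.43 = -354.09°; wrapped into (−180°, 180°]: 5.91°.
Δφ = 51.88 − 44.94 = 6.94°.
a = sin²(Δφ/2) + cos φ₁ · cos φ₂ · sin²(Δλ/2) = 0.004825.
c = 2·atan2(√a, √(1−a)) = 0.13903 rad → d = 6371·c ≈ 885.77 km.

886 km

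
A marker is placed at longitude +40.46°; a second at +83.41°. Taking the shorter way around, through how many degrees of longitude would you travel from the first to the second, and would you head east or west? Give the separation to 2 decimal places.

Raw difference: 83.41 − 40.46 = 42.95°.
Normalise into (−180°, 180°]: 42.95° stays 42.95°.
Positive ⇒ the second point lies to the east; separation 42.95°.

42.95° east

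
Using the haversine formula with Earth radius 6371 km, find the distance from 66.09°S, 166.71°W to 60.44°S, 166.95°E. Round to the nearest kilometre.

1445 km

Δλ = 166.95 − -166.71 = 333.66°; wrapped into (−180°, 180°]: -26.34°.
Δφ = -60.44 − -66.09 = 5.65°.
a = sin²(Δφ/2) + cos φ₁ · cos φ₂ · sin²(Δλ/2) = 0.012809.
c = 2·atan2(√a, √(1−a)) = 0.22684 rad → d = 6371·c ≈ 1445.18 km.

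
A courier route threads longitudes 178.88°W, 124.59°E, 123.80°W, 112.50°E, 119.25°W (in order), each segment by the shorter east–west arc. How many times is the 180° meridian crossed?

Leg 1: -178.88° → +124.59°, shortest Δλ = -56.53° (west) — crosses 180°.
Leg 2: +124.59° → -123.80°, shortest Δλ = 111.61° (east) — crosses 180°.
Leg 3: -123.80° → +112.50°, shortest Δλ = -123.7° (west) — crosses 180°.
Leg 4: +112.50° → -119.25°, shortest Δλ = 128.25° (east) — crosses 180°.
Total crossings: 4.

4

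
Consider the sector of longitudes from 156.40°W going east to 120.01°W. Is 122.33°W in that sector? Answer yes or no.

Band width going east from -156.40° to -120.01°: ((-120.01 − -156.40) mod 360) = 36.39°.
Offset of -122.33° east of the west edge: ((-122.33 − -156.40) mod 360) = 34.07°.
34.07° ≤ 36.39° ⇒ inside.

Yes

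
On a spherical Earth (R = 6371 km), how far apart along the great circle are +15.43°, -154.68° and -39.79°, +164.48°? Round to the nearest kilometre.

Δλ = 164.48 − -154.68 = 319.16°; wrapped into (−180°, 180°]: -40.84°.
Δφ = -39.79 − 15.43 = -55.22°.
a = sin²(Δφ/2) + cos φ₁ · cos φ₂ · sin²(Δλ/2) = 0.304952.
c = 2·atan2(√a, √(1−a)) = 1.17006 rad → d = 6371·c ≈ 7454.46 km.

7454 km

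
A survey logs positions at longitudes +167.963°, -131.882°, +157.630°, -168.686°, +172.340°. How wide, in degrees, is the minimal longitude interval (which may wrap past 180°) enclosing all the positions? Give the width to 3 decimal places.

70.488°

Sort the longitudes: -168.686°, -131.882°, +157.630°, +167.963°, +172.340°.
Eastward gaps between consecutive values (wrapping around): 36.804°, 289.512°, 10.333°, 4.377°, 18.974°.
Largest gap = 289.512° ⇒ minimal covering band is its complement: 360° − 289.512° = 70.488°.
Band runs from +157.630° eastward to -131.882°, crossing the antimeridian.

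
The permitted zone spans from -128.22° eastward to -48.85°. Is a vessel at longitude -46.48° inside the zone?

Band width going east from -128.22° to -48.85°: ((-48.85 − -128.22) mod 360) = 79.37°.
Offset of -46.48° east of the west edge: ((-46.48 − -128.22) mod 360) = 81.74°.
81.74° > 79.37° ⇒ outside.

No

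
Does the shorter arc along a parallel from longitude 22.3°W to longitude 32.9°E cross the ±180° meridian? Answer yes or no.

Signed shortest Δλ = ((32.9 − -22.3 + 180) mod 360) − 180 = 55.2°.
Going east by 55.2° from -22.3° reaches +32.9° without touching 180°.

No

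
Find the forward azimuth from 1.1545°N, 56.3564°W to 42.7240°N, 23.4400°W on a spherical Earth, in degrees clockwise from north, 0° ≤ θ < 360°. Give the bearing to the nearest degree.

31°

Δλ = -23.4400 − -56.3564 = 32.9164°.
θ = atan2( sin Δλ · cos φ₂ , cos φ₁ · sin φ₂ − sin φ₁ · cos φ₂ · cos Δλ )
  = atan2(0.39921, 0.66590) = 30.943° → normalised to [0°, 360°): 30.943°.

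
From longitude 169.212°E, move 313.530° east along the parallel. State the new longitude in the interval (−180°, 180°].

Start at +169.212°; shift +313.530° → +482.742°.
+482.742° lies outside (−180°, 180°]; subtract 360° → +122.742°.

122.742°E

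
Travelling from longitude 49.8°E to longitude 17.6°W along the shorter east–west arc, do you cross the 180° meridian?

Signed shortest Δλ = ((-17.6 − 49.8 + 180) mod 360) − 180 = -67.4°.
Going west by 67.4° from +49.8° reaches -17.6° without touching 180°.

No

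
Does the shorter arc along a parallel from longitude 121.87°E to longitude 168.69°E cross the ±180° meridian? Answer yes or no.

Signed shortest Δλ = ((168.69 − 121.87 + 180) mod 360) − 180 = 46.82°.
Going east by 46.82° from +121.87° reaches +168.69° without touching 180°.

No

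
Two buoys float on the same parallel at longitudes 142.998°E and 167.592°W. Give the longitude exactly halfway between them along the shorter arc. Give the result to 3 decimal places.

Signed shortest Δλ from +142.998° to -167.592° is +49.410°.
Midpoint longitude = +142.998° + (+49.410°)/2 = +142.998° + 24.705° = +167.703°.
(The naïve average (+142.998 + -167.592)/2 = -12.297° is on the wrong side of the globe.)

167.703°E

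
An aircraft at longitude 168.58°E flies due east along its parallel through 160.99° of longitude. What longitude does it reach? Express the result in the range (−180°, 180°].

Start at +168.58°; shift +160.99° → +329.57°.
+329.57° lies outside (−180°, 180°]; subtract 360° → -30.43°.

30.43°W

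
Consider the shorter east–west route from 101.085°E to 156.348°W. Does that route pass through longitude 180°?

Yes

Naïve |-156.348 − 101.085| = 257.433° > 180°, so the shorter arc goes the other way round — across 180°.
Signed shortest Δλ = ((-156.348 − 101.085 + 180) mod 360) − 180 = 102.567°.
Going east by 102.567° from +101.085° passes through 180° before reaching -156.348°.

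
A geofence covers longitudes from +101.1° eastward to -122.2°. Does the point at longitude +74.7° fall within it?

No

Band width going east from +101.1° to -122.2°: ((-122.2 − 101.1) mod 360) = 136.7°.
Offset of +74.7° east of the west edge: ((74.7 − 101.1) mod 360) = 333.6°.
333.6° > 136.7° ⇒ outside.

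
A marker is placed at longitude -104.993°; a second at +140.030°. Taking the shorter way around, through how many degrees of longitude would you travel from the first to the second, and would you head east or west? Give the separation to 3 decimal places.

Raw difference: 140.030 − -104.993 = 245.023°.
Normalise into (−180°, 180°]: 245.023° − 360° = -114.977°.
Negative ⇒ the second point lies to the west; separation 114.977°.

114.977° west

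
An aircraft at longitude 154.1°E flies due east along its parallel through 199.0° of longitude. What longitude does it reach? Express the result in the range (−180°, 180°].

6.9°W

Start at +154.1°; shift +199.0° → +353.1°.
+353.1° lies outside (−180°, 180°]; subtract 360° → -6.9°.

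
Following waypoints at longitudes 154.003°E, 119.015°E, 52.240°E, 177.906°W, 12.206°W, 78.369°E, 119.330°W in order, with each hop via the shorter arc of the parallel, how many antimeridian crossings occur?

2

Leg 1: +154.003° → +119.015°, shortest Δλ = -34.988° (west) — does not cross 180°.
Leg 2: +119.015° → +52.240°, shortest Δλ = -66.775° (west) — does not cross 180°.
Leg 3: +52.240° → -177.906°, shortest Δλ = 129.854° (east) — crosses 180°.
Leg 4: -177.906° → -12.206°, shortest Δλ = 165.7° (east) — does not cross 180°.
Leg 5: -12.206° → +78.369°, shortest Δλ = 90.575° (east) — does not cross 180°.
Leg 6: +78.369° → -119.330°, shortest Δλ = 162.301° (east) — crosses 180°.
Total crossings: 2.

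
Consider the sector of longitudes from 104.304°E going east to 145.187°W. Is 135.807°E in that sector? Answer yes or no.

Yes

Band width going east from +104.304° to -145.187°: ((-145.187 − 104.304) mod 360) = 110.509°.
Offset of +135.807° east of the west edge: ((135.807 − 104.304) mod 360) = 31.503°.
31.503° ≤ 110.509° ⇒ inside.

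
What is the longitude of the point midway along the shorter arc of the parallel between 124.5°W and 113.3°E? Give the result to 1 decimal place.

174.4°E

Signed shortest Δλ from -124.5° to +113.3° is -122.2°.
Midpoint longitude = -124.5° + (-122.2°)/2 = -124.5° − 61.1° = -185.6°.
Normalise into (−180°, 180°]: +174.4°.
(The naïve average (-124.5 + +113.3)/2 = -5.6° is on the wrong side of the globe.)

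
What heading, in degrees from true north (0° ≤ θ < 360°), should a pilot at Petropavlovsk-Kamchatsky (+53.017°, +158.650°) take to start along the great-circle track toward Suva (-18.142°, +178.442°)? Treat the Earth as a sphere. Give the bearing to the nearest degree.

160°

Δλ = 178.442 − 158.650 = 19.792°.
θ = atan2( sin Δλ · cos φ₂ , cos φ₁ · sin φ₂ − sin φ₁ · cos φ₂ · cos Δλ )
  = atan2(0.32177, -0.90158) = 160.358° → normalised to [0°, 360°): 160.358°.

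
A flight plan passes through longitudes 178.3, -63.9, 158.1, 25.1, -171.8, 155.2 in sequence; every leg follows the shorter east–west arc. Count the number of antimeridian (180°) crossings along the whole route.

Leg 1: +178.3° → -63.9°, shortest Δλ = 117.8° (east) — crosses 180°.
Leg 2: -63.9° → +158.1°, shortest Δλ = -138.0° (west) — crosses 180°.
Leg 3: +158.1° → +25.1°, shortest Δλ = -133.0° (west) — does not cross 180°.
Leg 4: +25.1° → -171.8°, shortest Δλ = 163.1° (east) — crosses 180°.
Leg 5: -171.8° → +155.2°, shortest Δλ = -33.0° (west) — crosses 180°.
Total crossings: 4.

4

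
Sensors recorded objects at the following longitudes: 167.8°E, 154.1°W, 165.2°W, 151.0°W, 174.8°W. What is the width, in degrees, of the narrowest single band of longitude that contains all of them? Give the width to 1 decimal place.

41.2°

Sort the longitudes: -174.8°, -165.2°, -154.1°, -151.0°, +167.8°.
Eastward gaps between consecutive values (wrapping around): 9.6°, 11.1°, 3.1°, 318.8°, 17.4°.
Largest gap = 318.8° ⇒ minimal covering band is its complement: 360° − 318.8° = 41.2°.
Band runs from +167.8° eastward to -151.0°, crossing the antimeridian.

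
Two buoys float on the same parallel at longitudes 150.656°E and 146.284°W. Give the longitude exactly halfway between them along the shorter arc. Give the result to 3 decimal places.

Signed shortest Δλ from +150.656° to -146.284° is +63.060°.
Midpoint longitude = +150.656° + (+63.060°)/2 = +150.656° + 31.530° = +182.186°.
Normalise into (−180°, 180°]: -177.814°.
(The naïve average (+150.656 + -146.284)/2 = 2.186° is on the wrong side of the globe.)

177.814°W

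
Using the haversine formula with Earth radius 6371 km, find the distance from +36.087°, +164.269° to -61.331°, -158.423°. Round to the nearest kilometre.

11345 km

Δλ = -158.423 − 164.269 = -322.692°; wrapped into (−180°, 180°]: 37.308°.
Δφ = -61.331 − 36.087 = -97.418°.
a = sin²(Δφ/2) + cos φ₁ · cos φ₂ · sin²(Δλ/2) = 0.604217.
c = 2·atan2(√a, √(1−a)) = 1.78077 rad → d = 6371·c ≈ 11345.29 km.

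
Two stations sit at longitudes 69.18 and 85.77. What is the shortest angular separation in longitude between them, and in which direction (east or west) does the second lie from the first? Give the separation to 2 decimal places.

16.59° east

Raw difference: 85.77 − 69.18 = 16.59°.
Normalise into (−180°, 180°]: 16.59° stays 16.59°.
Positive ⇒ the second point lies to the east; separation 16.59°.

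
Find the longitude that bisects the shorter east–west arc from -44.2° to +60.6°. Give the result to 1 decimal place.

+8.2°

Signed shortest Δλ from -44.2° to +60.6° is +104.8°.
Midpoint longitude = -44.2° + (+104.8°)/2 = -44.2° + 52.4° = +8.2°.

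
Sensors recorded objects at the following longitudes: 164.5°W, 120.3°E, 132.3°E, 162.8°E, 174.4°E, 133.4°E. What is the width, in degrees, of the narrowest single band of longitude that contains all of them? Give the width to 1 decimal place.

75.2°

Sort the longitudes: -164.5°, +120.3°, +132.3°, +133.4°, +162.8°, +174.4°.
Eastward gaps between consecutive values (wrapping around): 284.8°, 12.0°, 1.1°, 29.4°, 11.6°, 21.1°.
Largest gap = 284.8° ⇒ minimal covering band is its complement: 360° − 284.8° = 75.2°.
Band runs from +120.3° eastward to -164.5°, crossing the antimeridian.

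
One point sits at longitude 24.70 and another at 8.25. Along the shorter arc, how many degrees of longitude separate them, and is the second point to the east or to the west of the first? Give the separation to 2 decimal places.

16.45° west

Raw difference: 8.25 − 24.70 = -16.45°.
Normalise into (−180°, 180°]: -16.45° stays -16.45°.
Negative ⇒ the second point lies to the west; separation 16.45°.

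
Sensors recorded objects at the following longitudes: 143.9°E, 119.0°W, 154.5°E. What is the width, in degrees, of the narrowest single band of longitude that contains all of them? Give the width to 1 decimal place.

97.1°

Sort the longitudes: -119.0°, +143.9°, +154.5°.
Eastward gaps between consecutive values (wrapping around): 262.9°, 10.6°, 86.5°.
Largest gap = 262.9° ⇒ minimal covering band is its complement: 360° − 262.9° = 97.1°.
Band runs from +143.9° eastward to -119.0°, crossing the antimeridian.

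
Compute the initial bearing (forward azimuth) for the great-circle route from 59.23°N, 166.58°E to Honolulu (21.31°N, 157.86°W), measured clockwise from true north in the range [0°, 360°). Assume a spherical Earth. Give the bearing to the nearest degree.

131°

Δλ = -157.86 − 166.58 = -324.44°; wrapped into (−180°, 180°]: 35.56°.
θ = atan2( sin Δλ · cos φ₂ , cos φ₁ · sin φ₂ − sin φ₁ · cos φ₂ · cos Δλ )
  = atan2(0.54179, -0.46528) = 130.655° → normalised to [0°, 360°): 130.655°.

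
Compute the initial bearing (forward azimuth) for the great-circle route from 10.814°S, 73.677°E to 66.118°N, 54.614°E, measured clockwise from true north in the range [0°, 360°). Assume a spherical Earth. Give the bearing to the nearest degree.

352°

Δλ = 54.614 − 73.677 = -19.063°.
θ = atan2( sin Δλ · cos φ₂ , cos φ₁ · sin φ₂ − sin φ₁ · cos φ₂ · cos Δλ )
  = atan2(-0.13223, 0.96994) = -7.763° → normalised to [0°, 360°): 352.237°.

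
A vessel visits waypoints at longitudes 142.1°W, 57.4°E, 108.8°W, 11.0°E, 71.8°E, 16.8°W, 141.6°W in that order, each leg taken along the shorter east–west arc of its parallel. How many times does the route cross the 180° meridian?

Leg 1: -142.1° → +57.4°, shortest Δλ = -160.5° (west) — crosses 180°.
Leg 2: +57.4° → -108.8°, shortest Δλ = -166.2° (west) — does not cross 180°.
Leg 3: -108.8° → +11.0°, shortest Δλ = 119.8° (east) — does not cross 180°.
Leg 4: +11.0° → +71.8°, shortest Δλ = 60.8° (east) — does not cross 180°.
Leg 5: +71.8° → -16.8°, shortest Δλ = -88.6° (west) — does not cross 180°.
Leg 6: -16.8° → -141.6°, shortest Δλ = -124.8° (west) — does not cross 180°.
Total crossings: 1.

1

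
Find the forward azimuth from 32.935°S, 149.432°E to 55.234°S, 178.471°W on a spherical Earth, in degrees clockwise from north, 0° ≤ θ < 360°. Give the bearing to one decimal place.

144.6°

Δλ = -178.471 − 149.432 = -327.903°; wrapped into (−180°, 180°]: 32.097°.
θ = atan2( sin Δλ · cos φ₂ , cos φ₁ · sin φ₂ − sin φ₁ · cos φ₂ · cos Δλ )
  = atan2(0.30299, -0.42683) = 144.630° → normalised to [0°, 360°): 144.630°.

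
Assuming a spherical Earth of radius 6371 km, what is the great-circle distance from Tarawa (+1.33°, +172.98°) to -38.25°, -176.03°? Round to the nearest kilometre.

4543 km

Δλ = -176.03 − 172.98 = -349.01°; wrapped into (−180°, 180°]: 10.99°.
Δφ = -38.25 − 1.33 = -39.58°.
a = sin²(Δφ/2) + cos φ₁ · cos φ₂ · sin²(Δλ/2) = 0.121831.
c = 2·atan2(√a, √(1−a)) = 0.71310 rad → d = 6371·c ≈ 4543.16 km.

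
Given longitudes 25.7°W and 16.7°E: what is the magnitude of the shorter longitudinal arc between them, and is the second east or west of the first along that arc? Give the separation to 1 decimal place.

Raw difference: 16.7 − -25.7 = 42.4°.
Normalise into (−180°, 180°]: 42.4° stays 42.4°.
Positive ⇒ the second point lies to the east; separation 42.4°.

42.4° east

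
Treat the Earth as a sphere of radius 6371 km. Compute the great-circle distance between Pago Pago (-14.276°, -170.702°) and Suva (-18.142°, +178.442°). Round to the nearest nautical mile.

667 nmi

Δλ = 178.442 − -170.702 = 349.144°; wrapped into (−180°, 180°]: -10.856°.
Δφ = -18.142 − -14.276 = -3.866°.
a = sin²(Δφ/2) + cos φ₁ · cos φ₂ · sin²(Δλ/2) = 0.009379.
c = 2·atan2(√a, √(1−a)) = 0.19399 rad → d = 6371·c ≈ 1235.91 km ≈ 667.34 nmi.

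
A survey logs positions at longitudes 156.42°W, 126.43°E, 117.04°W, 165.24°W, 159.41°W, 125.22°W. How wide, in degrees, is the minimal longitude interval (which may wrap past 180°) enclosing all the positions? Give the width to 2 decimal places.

116.53°

Sort the longitudes: -165.24°, -159.41°, -156.42°, -125.22°, -117.04°, +126.43°.
Eastward gaps between consecutive values (wrapping around): 5.83°, 2.99°, 31.20°, 8.18°, 243.47°, 68.33°.
Largest gap = 243.47° ⇒ minimal covering band is its complement: 360° − 243.47° = 116.53°.
Band runs from +126.43° eastward to -117.04°, crossing the antimeridian.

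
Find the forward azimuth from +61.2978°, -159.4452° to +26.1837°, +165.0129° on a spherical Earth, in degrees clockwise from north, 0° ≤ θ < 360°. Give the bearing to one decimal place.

230.6°

Δλ = 165.0129 − -159.4452 = 324.4581°; wrapped into (−180°, 180°]: -35.5419°.
θ = atan2( sin Δλ · cos φ₂ , cos φ₁ · sin φ₂ − sin φ₁ · cos φ₂ · cos Δλ )
  = atan2(-0.52165, -0.42856) = -129.405° → normalised to [0°, 360°): 230.595°.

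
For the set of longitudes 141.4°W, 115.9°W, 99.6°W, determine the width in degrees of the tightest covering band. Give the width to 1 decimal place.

Sort the longitudes: -141.4°, -115.9°, -99.6°.
Eastward gaps between consecutive values (wrapping around): 25.5°, 16.3°, 318.2°.
Largest gap = 318.2° ⇒ minimal covering band is its complement: 360° − 318.2° = 41.8°.
Band runs from -141.4° eastward to -99.6°.

41.8°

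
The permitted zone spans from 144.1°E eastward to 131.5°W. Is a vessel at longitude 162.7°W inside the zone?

Band width going east from +144.1° to -131.5°: ((-131.5 − 144.1) mod 360) = 84.4°.
Offset of -162.7° east of the west edge: ((-162.7 − 144.1) mod 360) = 53.2°.
53.2° ≤ 84.4° ⇒ inside.

Yes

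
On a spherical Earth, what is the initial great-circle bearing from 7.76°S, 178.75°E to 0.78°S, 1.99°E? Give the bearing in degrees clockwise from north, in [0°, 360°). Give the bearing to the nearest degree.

201°

Δλ = 1.99 − 178.75 = -176.76°.
θ = atan2( sin Δλ · cos φ₂ , cos φ₁ · sin φ₂ − sin φ₁ · cos φ₂ · cos Δλ )
  = atan2(-0.05651, -0.14828) = -159.137° → normalised to [0°, 360°): 200.863°.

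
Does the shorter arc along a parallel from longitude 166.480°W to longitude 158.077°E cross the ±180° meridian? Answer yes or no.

Yes

Naïve |158.077 − -166.480| = 324.557° > 180°, so the shorter arc goes the other way round — across 180°.
Signed shortest Δλ = ((158.077 − -166.480 + 180) mod 360) − 180 = -35.443°.
Going west by 35.443° from -166.480° passes through 180° before reaching +158.077°.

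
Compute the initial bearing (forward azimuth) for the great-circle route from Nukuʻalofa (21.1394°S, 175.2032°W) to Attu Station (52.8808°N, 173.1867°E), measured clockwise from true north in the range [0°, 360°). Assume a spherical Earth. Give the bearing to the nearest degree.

Δλ = 173.1867 − -175.2032 = 348.3899°; wrapped into (−180°, 180°]: -11.6101°.
θ = atan2( sin Δλ · cos φ₂ , cos φ₁ · sin φ₂ − sin φ₁ · cos φ₂ · cos Δλ )
  = atan2(-0.12145, 0.95691) = -7.233° → normalised to [0°, 360°): 352.767°.

353°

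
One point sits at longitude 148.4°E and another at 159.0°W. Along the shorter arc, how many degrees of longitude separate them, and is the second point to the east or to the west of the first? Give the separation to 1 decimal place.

52.6° east

Raw difference: -159.0 − 148.4 = -307.4°.
Normalise into (−180°, 180°]: -307.4° + 360° = 52.6°.
Positive ⇒ the second point lies to the east; separation 52.6°.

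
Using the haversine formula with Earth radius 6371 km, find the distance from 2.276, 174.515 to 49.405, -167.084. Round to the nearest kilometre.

5524 km

Δλ = -167.084 − 174.515 = -341.599°; wrapped into (−180°, 180°]: 18.401°.
Δφ = 49.405 − 2.276 = 47.129°.
a = sin²(Δφ/2) + cos φ₁ · cos φ₂ · sin²(Δλ/2) = 0.176447.
c = 2·atan2(√a, √(1−a)) = 0.86701 rad → d = 6371·c ≈ 5523.75 km.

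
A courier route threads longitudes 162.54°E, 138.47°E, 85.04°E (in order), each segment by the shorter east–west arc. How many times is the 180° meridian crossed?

0

Leg 1: +162.54° → +138.47°, shortest Δλ = -24.07° (west) — does not cross 180°.
Leg 2: +138.47° → +85.04°, shortest Δλ = -53.43° (west) — does not cross 180°.
Total crossings: 0.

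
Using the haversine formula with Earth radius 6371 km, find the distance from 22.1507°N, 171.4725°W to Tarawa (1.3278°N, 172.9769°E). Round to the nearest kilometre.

2862 km

Δλ = 172.9769 − -171.4725 = 344.4494°; wrapped into (−180°, 180°]: -15.5506°.
Δφ = 1.3278 − 22.1507 = -20.8229°.
a = sin²(Δφ/2) + cos φ₁ · cos φ₂ · sin²(Δλ/2) = 0.049606.
c = 2·atan2(√a, √(1−a)) = 0.44921 rad → d = 6371·c ≈ 2861.94 km.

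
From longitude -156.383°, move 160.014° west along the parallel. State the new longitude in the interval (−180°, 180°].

Start at -156.383°; shift −160.014° → -316.397°.
-316.397° lies outside (−180°, 180°]; add 360° → +43.603°.

+43.603°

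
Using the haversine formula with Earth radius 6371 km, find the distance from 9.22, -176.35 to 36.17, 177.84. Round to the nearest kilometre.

Δλ = 177.84 − -176.35 = 354.19°; wrapped into (−180°, 180°]: -5.81°.
Δφ = 36.17 − 9.22 = 26.95°.
a = sin²(Δφ/2) + cos φ₁ · cos φ₂ · sin²(Δλ/2) = 0.056345.
c = 2·atan2(√a, √(1−a)) = 0.47932 rad → d = 6371·c ≈ 3053.74 km.

3054 km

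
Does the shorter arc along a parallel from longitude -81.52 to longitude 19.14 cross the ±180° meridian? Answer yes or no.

Signed shortest Δλ = ((19.14 − -81.52 + 180) mod 360) − 180 = 100.66°.
Going east by 100.66° from -81.52° reaches +19.14° without touching 180°.

No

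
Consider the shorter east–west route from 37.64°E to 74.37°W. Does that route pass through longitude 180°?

No

Signed shortest Δλ = ((-74.37 − 37.64 + 180) mod 360) − 180 = -112.01°.
Going west by 112.01° from +37.64° reaches -74.37° without touching 180°.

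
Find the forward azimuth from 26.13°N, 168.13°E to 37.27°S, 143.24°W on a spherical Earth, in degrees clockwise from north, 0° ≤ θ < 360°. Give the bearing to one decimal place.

142.4°

Δλ = -143.24 − 168.13 = -311.37°; wrapped into (−180°, 180°]: 48.63°.
θ = atan2( sin Δλ · cos φ₂ , cos φ₁ · sin φ₂ − sin φ₁ · cos φ₂ · cos Δλ )
  = atan2(0.59721, -0.77532) = 142.394° → normalised to [0°, 360°): 142.394°.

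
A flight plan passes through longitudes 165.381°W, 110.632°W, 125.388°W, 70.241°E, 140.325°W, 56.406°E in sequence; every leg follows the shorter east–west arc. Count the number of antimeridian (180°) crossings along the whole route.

Leg 1: -165.381° → -110.632°, shortest Δλ = 54.749° (east) — does not cross 180°.
Leg 2: -110.632° → -125.388°, shortest Δλ = -14.756° (west) — does not cross 180°.
Leg 3: -125.388° → +70.241°, shortest Δλ = -164.371° (west) — crosses 180°.
Leg 4: +70.241° → -140.325°, shortest Δλ = 149.434° (east) — crosses 180°.
Leg 5: -140.325° → +56.406°, shortest Δλ = -163.269° (west) — crosses 180°.
Total crossings: 3.

3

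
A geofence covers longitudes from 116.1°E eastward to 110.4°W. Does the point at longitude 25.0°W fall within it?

Band width going east from +116.1° to -110.4°: ((-110.4 − 116.1) mod 360) = 133.5°.
Offset of -25.0° east of the west edge: ((-25.0 − 116.1) mod 360) = 218.9°.
218.9° > 133.5° ⇒ outside.

No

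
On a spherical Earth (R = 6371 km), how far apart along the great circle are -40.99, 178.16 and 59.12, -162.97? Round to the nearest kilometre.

11267 km

Δλ = -162.97 − 178.16 = -341.13°; wrapped into (−180°, 180°]: 18.87°.
Δφ = 59.12 − -40.99 = 100.11°.
a = sin²(Δφ/2) + cos φ₁ · cos φ₂ · sin²(Δλ/2) = 0.598180.
c = 2·atan2(√a, √(1−a)) = 1.76844 rad → d = 6371·c ≈ 11266.73 km.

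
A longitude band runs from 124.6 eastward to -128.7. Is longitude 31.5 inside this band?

Band width going east from +124.6° to -128.7°: ((-128.7 − 124.6) mod 360) = 106.7°.
Offset of +31.5° east of the west edge: ((31.5 − 124.6) mod 360) = 266.9°.
266.9° > 106.7° ⇒ outside.

No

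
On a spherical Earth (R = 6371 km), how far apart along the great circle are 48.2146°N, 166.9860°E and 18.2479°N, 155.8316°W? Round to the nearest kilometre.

4722 km

Δλ = -155.8316 − 166.9860 = -322.8176°; wrapped into (−180°, 180°]: 37.1824°.
Δφ = 18.2479 − 48.2146 = -29.9667°.
a = sin²(Δφ/2) + cos φ₁ · cos φ₂ · sin²(Δλ/2) = 0.131165.
c = 2·atan2(√a, √(1−a)) = 0.74118 rad → d = 6371·c ≈ 4722.07 km.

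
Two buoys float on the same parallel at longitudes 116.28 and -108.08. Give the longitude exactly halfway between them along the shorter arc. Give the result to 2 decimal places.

-175.90°

Signed shortest Δλ from +116.28° to -108.08° is +135.64°.
Midpoint longitude = +116.28° + (+135.64°)/2 = +116.28° + 67.82° = +184.10°.
Normalise into (−180°, 180°]: -175.90°.
(The naïve average (+116.28 + -108.08)/2 = 4.1° is on the wrong side of the globe.)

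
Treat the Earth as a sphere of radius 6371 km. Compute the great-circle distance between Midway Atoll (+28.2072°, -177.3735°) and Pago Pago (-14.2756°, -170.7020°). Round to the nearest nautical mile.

2580 nmi

Δλ = -170.7020 − -177.3735 = 6.6715°.
Δφ = -14.2756 − 28.2072 = -42.4828°.
a = sin²(Δφ/2) + cos φ₁ · cos φ₂ · sin²(Δλ/2) = 0.134151.
c = 2·atan2(√a, √(1−a)) = 0.74999 rad → d = 6371·c ≈ 4778.17 km ≈ 2580.01 nmi.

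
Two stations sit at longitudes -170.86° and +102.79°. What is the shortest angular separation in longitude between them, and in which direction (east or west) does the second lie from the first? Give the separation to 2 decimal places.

86.35° west

Raw difference: 102.79 − -170.86 = 273.65°.
Normalise into (−180°, 180°]: 273.65° − 360° = -86.35°.
Negative ⇒ the second point lies to the west; separation 86.35°.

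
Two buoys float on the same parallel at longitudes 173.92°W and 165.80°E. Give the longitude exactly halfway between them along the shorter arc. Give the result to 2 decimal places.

Signed shortest Δλ from -173.92° to +165.80° is -20.28°.
Midpoint longitude = -173.92° + (-20.28°)/2 = -173.92° − 10.14° = -184.06°.
Normalise into (−180°, 180°]: +175.94°.
(The naïve average (-173.92 + +165.80)/2 = -4.06° is on the wrong side of the globe.)

175.94°E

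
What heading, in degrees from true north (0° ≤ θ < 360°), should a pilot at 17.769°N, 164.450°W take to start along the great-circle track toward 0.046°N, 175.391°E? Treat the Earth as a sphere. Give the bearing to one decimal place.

230.3°

Δλ = 175.391 − -164.450 = 339.841°; wrapped into (−180°, 180°]: -20.159°.
θ = atan2( sin Δλ · cos φ₂ , cos φ₁ · sin φ₂ − sin φ₁ · cos φ₂ · cos Δλ )
  = atan2(-0.34463, -0.28572) = -129.661° → normalised to [0°, 360°): 230.339°.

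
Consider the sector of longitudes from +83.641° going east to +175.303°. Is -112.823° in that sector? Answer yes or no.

No

Band width going east from +83.641° to +175.303°: ((175.303 − 83.641) mod 360) = 91.662°.
Offset of -112.823° east of the west edge: ((-112.823 − 83.641) mod 360) = 163.536°.
163.536° > 91.662° ⇒ outside.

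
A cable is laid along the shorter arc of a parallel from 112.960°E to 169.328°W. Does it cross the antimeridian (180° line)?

Naïve |-169.328 − 112.960| = 282.288° > 180°, so the shorter arc goes the other way round — across 180°.
Signed shortest Δλ = ((-169.328 − 112.960 + 180) mod 360) − 180 = 77.712°.
Going east by 77.712° from +112.960° passes through 180° before reaching -169.328°.

Yes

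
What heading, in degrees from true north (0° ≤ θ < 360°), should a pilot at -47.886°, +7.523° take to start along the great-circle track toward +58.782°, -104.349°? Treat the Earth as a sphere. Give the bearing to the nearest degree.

312°

Δλ = -104.349 − 7.523 = -111.872°.
θ = atan2( sin Δλ · cos φ₂ , cos φ₁ · sin φ₂ − sin φ₁ · cos φ₂ · cos Δλ )
  = atan2(-0.48099, 0.43027) = -48.185° → normalised to [0°, 360°): 311.815°.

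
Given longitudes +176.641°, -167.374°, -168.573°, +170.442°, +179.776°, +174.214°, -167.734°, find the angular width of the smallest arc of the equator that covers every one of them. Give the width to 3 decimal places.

22.184°

Sort the longitudes: -168.573°, -167.734°, -167.374°, +170.442°, +174.214°, +176.641°, +179.776°.
Eastward gaps between consecutive values (wrapping around): 0.839°, 0.360°, 337.816°, 3.772°, 2.427°, 3.135°, 11.651°.
Largest gap = 337.816° ⇒ minimal covering band is its complement: 360° − 337.816° = 22.184°.
Band runs from +170.442° eastward to -167.374°, crossing the antimeridian.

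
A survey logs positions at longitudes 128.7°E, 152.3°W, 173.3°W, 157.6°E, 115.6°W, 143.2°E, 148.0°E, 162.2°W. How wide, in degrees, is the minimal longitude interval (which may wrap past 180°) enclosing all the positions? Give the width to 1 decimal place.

Sort the longitudes: -173.3°, -162.2°, -152.3°, -115.6°, +128.7°, +143.2°, +148.0°, +157.6°.
Eastward gaps between consecutive values (wrapping around): 11.1°, 9.9°, 36.7°, 244.3°, 14.5°, 4.8°, 9.6°, 29.1°.
Largest gap = 244.3° ⇒ minimal covering band is its complement: 360° − 244.3° = 115.7°.
Band runs from +128.7° eastward to -115.6°, crossing the antimeridian.

115.7°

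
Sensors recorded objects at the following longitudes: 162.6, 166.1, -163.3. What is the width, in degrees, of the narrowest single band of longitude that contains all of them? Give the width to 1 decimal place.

34.1°

Sort the longitudes: -163.3°, +162.6°, +166.1°.
Eastward gaps between consecutive values (wrapping around): 325.9°, 3.5°, 30.6°.
Largest gap = 325.9° ⇒ minimal covering band is its complement: 360° − 325.9° = 34.1°.
Band runs from +162.6° eastward to -163.3°, crossing the antimeridian.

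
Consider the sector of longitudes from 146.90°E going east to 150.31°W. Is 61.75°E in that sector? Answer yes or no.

Band width going east from +146.90° to -150.31°: ((-150.31 − 146.90) mod 360) = 62.79°.
Offset of +61.75° east of the west edge: ((61.75 − 146.90) mod 360) = 274.85°.
274.85° > 62.79° ⇒ outside.

No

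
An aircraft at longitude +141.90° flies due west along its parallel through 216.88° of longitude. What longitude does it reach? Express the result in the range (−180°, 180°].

-74.98°

Start at +141.90°; shift −216.88° → -74.98°.
-74.98° already lies in (−180°, 180°].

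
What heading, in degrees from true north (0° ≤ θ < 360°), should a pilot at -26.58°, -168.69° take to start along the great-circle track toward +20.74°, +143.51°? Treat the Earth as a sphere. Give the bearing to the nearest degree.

311°

Δλ = 143.51 − -168.69 = 312.20°; wrapped into (−180°, 180°]: -47.80°.
θ = atan2( sin Δλ · cos φ₂ , cos φ₁ · sin φ₂ − sin φ₁ · cos φ₂ · cos Δλ )
  = atan2(-0.69280, 0.59778) = -49.211° → normalised to [0°, 360°): 310.789°.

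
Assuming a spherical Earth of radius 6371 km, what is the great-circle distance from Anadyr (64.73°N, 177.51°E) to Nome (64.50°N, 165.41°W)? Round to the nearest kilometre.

Δλ = -165.41 − 177.51 = -342.92°; wrapped into (−180°, 180°]: 17.08°.
Δφ = 64.50 − 64.73 = -0.23°.
a = sin²(Δφ/2) + cos φ₁ · cos φ₂ · sin²(Δλ/2) = 0.004057.
c = 2·atan2(√a, √(1−a)) = 0.12747 rad → d = 6371·c ≈ 812.12 km.

812 km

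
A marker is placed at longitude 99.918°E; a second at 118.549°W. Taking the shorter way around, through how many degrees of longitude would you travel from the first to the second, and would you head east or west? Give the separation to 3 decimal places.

Raw difference: -118.549 − 99.918 = -218.467°.
Normalise into (−180°, 180°]: -218.467° + 360° = 141.533°.
Positive ⇒ the second point lies to the east; separation 141.533°.

141.533° east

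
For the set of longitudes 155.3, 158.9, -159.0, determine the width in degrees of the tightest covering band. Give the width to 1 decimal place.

45.7°

Sort the longitudes: -159.0°, +155.3°, +158.9°.
Eastward gaps between consecutive values (wrapping around): 314.3°, 3.6°, 42.1°.
Largest gap = 314.3° ⇒ minimal covering band is its complement: 360° − 314.3° = 45.7°.
Band runs from +155.3° eastward to -159.0°, crossing the antimeridian.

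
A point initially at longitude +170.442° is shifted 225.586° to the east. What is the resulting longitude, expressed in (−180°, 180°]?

Start at +170.442°; shift +225.586° → +396.028°.
+396.028° lies outside (−180°, 180°]; subtract 360° → +36.028°.

+36.028°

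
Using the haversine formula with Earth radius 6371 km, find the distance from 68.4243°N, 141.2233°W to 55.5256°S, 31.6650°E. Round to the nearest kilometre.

Δλ = 31.6650 − -141.2233 = 172.8883°.
Δφ = -55.5256 − 68.4243 = -123.9499°.
a = sin²(Δφ/2) + cos φ₁ · cos φ₂ · sin²(Δλ/2) = 0.986582.
c = 2·atan2(√a, √(1−a)) = 2.90940 rad → d = 6371·c ≈ 18535.81 km.

18536 km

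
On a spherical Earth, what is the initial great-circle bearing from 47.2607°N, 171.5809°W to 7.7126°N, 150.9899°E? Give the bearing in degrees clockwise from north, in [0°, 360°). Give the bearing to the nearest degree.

Δλ = 150.9899 − -171.5809 = 322.5708°; wrapped into (−180°, 180°]: -37.4292°.
θ = atan2( sin Δλ · cos φ₂ , cos φ₁ · sin φ₂ − sin φ₁ · cos φ₂ · cos Δλ )
  = atan2(-0.60228, -0.48687) = -128.951° → normalised to [0°, 360°): 231.049°.

231°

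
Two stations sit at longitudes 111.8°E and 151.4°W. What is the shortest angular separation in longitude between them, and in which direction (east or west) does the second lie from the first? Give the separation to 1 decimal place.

Raw difference: -151.4 − 111.8 = -263.2°.
Normalise into (−180°, 180°]: -263.2° + 360° = 96.8°.
Positive ⇒ the second point lies to the east; separation 96.8°.

96.8° east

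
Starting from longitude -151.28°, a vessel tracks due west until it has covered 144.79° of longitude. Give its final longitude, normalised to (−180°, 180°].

Start at -151.28°; shift −144.79° → -296.07°.
-296.07° lies outside (−180°, 180°]; add 360° → +63.93°.

+63.93°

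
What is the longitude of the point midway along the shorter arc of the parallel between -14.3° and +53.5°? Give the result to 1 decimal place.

Signed shortest Δλ from -14.3° to +53.5° is +67.8°.
Midpoint longitude = -14.3° + (+67.8°)/2 = -14.3° + 33.9° = +19.6°.

+19.6°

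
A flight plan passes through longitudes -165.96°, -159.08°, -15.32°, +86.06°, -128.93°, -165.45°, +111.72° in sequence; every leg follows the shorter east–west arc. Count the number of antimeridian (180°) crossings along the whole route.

Leg 1: -165.96° → -159.08°, shortest Δλ = 6.88° (east) — does not cross 180°.
Leg 2: -159.08° → -15.32°, shortest Δλ = 143.76° (east) — does not cross 180°.
Leg 3: -15.32° → +86.06°, shortest Δλ = 101.38° (east) — does not cross 180°.
Leg 4: +86.06° → -128.93°, shortest Δλ = 145.01° (east) — crosses 180°.
Leg 5: -128.93° → -165.45°, shortest Δλ = -36.52° (west) — does not cross 180°.
Leg 6: -165.45° → +111.72°, shortest Δλ = -82.83° (west) — crosses 180°.
Total crossings: 2.

2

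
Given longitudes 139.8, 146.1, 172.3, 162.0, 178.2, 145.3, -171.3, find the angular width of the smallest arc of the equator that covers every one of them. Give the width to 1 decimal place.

Sort the longitudes: -171.3°, +139.8°, +145.3°, +146.1°, +162.0°, +172.3°, +178.2°.
Eastward gaps between consecutive values (wrapping around): 311.1°, 5.5°, 0.8°, 15.9°, 10.3°, 5.9°, 10.5°.
Largest gap = 311.1° ⇒ minimal covering band is its complement: 360° − 311.1° = 48.9°.
Band runs from +139.8° eastward to -171.3°, crossing the antimeridian.

48.9°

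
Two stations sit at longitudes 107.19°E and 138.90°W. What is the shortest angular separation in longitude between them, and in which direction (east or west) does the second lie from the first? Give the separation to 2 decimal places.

Raw difference: -138.90 − 107.19 = -246.09°.
Normalise into (−180°, 180°]: -246.09° + 360° = 113.91°.
Positive ⇒ the second point lies to the east; separation 113.91°.

113.91° east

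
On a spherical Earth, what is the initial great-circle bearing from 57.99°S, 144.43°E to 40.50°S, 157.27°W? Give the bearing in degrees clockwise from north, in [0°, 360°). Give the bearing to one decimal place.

90.5°

Δλ = -157.27 − 144.43 = -301.70°; wrapped into (−180°, 180°]: 58.30°.
θ = atan2( sin Δλ · cos φ₂ , cos φ₁ · sin φ₂ − sin φ₁ · cos φ₂ · cos Δλ )
  = atan2(0.64696, -0.00543) = 90.481° → normalised to [0°, 360°): 90.481°.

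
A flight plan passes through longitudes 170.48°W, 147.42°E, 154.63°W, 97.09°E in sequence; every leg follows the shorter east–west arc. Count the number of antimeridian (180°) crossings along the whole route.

Leg 1: -170.48° → +147.42°, shortest Δλ = -42.1° (west) — crosses 180°.
Leg 2: +147.42° → -154.63°, shortest Δλ = 57.95° (east) — crosses 180°.
Leg 3: -154.63° → +97.09°, shortest Δλ = -108.28° (west) — crosses 180°.
Total crossings: 3.

3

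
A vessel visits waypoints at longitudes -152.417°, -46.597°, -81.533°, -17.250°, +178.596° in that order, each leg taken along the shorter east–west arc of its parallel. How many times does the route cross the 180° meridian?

Leg 1: -152.417° → -46.597°, shortest Δλ = 105.82° (east) — does not cross 180°.
Leg 2: -46.597° → -81.533°, shortest Δλ = -34.936° (west) — does not cross 180°.
Leg 3: -81.533° → -17.250°, shortest Δλ = 64.283° (east) — does not cross 180°.
Leg 4: -17.250° → +178.596°, shortest Δλ = -164.154° (west) — crosses 180°.
Total crossings: 1.

1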